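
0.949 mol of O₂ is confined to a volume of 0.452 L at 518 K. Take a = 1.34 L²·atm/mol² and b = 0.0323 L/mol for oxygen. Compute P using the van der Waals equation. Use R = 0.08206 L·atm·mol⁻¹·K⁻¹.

P ≈ 89.83 atm

P = nRT/(V − nb) − a n²/V²
nRT/(V − nb) = (0.949)(0.08206)(518)/(0.452 − 0.949×0.0323) = 40.339/0.42135 = 95.738 atm
a n²/V² = (1.34)(0.949)²/(0.452)² = 5.9069 atm
P = 95.738 − 5.9069 = 89.83 atm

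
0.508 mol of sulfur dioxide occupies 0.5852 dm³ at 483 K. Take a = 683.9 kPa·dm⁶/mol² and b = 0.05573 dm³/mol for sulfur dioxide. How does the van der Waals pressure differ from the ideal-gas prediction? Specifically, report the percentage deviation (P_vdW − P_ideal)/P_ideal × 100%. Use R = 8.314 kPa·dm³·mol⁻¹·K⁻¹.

-9.70 %

Ideal: P_ideal = nRT/V = (0.508)(8.314)(483)/0.5852 = 3485.91 kPa
vdW: P = nRT/(V − nb) − a n²/V² = 2039.96/0.556889 − 176.490/0.342459 = 3663.14 − 515.361 = 3147.78 kPa
% deviation = (3147.78 − 3485.91)/3485.91 × 100% = -9.70%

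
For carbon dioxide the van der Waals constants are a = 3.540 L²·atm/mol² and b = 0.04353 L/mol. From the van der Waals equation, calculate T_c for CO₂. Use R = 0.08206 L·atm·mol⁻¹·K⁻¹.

For a van der Waals gas, T_c = 8a/(27Rb).
T_c = 8×3.540/(27×0.08206×0.04353) = 28.320/0.096446 = 293.6 K

T_c ≈ 293.6 K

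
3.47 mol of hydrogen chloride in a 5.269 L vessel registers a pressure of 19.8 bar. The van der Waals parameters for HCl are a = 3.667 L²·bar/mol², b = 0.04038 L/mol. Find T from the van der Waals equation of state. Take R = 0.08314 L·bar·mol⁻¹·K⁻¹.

T = (P + a n²/V²)(V − nb)/(nR)
P + a n²/V² = 19.8 + (3.667)(3.47)²/(5.269)² = 21.390 bar
V − nb = 5.269 − (3.47)(0.04038) = 5.1289 L
T = (21.390)(5.1289)/((3.47)(0.08314)) = 380.3 K

T ≈ 380.3 K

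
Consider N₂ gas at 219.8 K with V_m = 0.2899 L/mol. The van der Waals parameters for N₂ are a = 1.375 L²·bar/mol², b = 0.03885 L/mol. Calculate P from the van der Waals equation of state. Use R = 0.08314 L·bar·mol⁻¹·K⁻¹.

P ≈ 56.43 bar

P = RT/(V_m − b) − a/V_m²
RT/(V_m − b) = (0.08314)(219.8)/(0.2899 − 0.03885) = 18.274/0.25105 = 72.790 bar
a/V_m² = 1.375/(0.2899)² = 16.361 bar
P = 72.790 − 16.361 = 56.43 bar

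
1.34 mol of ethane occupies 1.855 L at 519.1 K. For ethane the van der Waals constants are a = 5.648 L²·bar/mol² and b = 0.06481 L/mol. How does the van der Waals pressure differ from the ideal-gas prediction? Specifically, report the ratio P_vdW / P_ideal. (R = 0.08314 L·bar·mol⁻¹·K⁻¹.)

Ideal: P_ideal = nRT/V = (1.34)(0.08314)(519.1)/1.855 = 31.1761 bar
vdW: P = nRT/(V − nb) − a n²/V² = 57.8317/1.76815 − 10.1415/3.44103 = 32.7075 − 2.94723 = 29.7603 bar
Ratio = 29.7603/31.1761 = 0.9546

P_vdW / P_ideal ≈ 0.9546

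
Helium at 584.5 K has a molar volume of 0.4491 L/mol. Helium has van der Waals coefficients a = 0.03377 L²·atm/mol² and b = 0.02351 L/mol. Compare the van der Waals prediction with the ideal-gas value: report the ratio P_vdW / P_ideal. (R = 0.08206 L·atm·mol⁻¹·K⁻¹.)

Ideal: P_ideal = RT/V_m = (0.08206)(584.5)/0.4491 = 106.800 atm
vdW: P = RT/(V_m − b) − a/V_m² = 47.9641/0.425590 − 0.03377/0.201691 = 112.700 − 0.167434 = 112.533 atm
Ratio = 112.533/106.800 = 1.054

P_vdW / P_ideal ≈ 1.054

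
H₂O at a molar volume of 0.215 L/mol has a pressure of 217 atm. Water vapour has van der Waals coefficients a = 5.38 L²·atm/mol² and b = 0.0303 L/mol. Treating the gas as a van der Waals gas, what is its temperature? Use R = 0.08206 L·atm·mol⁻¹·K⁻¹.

T ≈ 750.4 K

T = (P + a/V_m²)(V_m − b)/R
P + a/V_m² = 217 + 5.38/(0.215)² = 333.39 atm
V_m − b = 0.215 − 0.0303 = 0.18470 L/mol
T = (333.39)(0.18470)/0.08206 = 750.4 K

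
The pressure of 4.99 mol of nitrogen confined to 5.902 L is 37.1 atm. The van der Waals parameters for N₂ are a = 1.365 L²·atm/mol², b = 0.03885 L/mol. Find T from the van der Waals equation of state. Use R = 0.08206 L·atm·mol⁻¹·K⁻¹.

T = (P + a n²/V²)(V − nb)/(nR)
P + a n²/V² = 37.1 + (1.365)(4.99)²/(5.902)² = 38.076 atm
V − nb = 5.902 − (4.99)(0.03885) = 5.7081 L
T = (38.076)(5.7081)/((4.99)(0.08206)) = 530.8 K

T ≈ 530.8 K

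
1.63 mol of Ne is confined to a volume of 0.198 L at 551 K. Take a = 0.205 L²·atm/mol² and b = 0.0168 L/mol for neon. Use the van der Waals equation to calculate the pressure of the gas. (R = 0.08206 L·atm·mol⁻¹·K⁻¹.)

P ≈ 418.1 atm

P = nRT/(V − nb) − a n²/V²
nRT/(V − nb) = (1.63)(0.08206)(551)/(0.198 − 1.63×0.0168) = 73.701/0.17062 = 431.96 atm
a n²/V² = (0.205)(1.63)²/(0.198)² = 13.893 atm
P = 431.96 − 13.893 = 418.1 atm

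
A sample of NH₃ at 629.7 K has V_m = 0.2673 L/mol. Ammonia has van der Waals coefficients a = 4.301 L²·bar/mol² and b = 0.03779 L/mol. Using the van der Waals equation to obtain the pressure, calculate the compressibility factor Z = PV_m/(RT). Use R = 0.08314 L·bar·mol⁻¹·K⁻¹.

Z ≈ 0.8573

P = RT/(V_m − b) − a/V_m² = (0.08314)(629.7)/(0.2673 − 0.03779) − 4.301/(0.2673)²
  = 52.353/0.22951 − 60.197 = 228.11 − 60.197 = 167.91 bar
Z = PV_m/(RT) = (167.91)(0.2673)/((0.08314)(629.7)) = 44.882/52.353 = 0.8573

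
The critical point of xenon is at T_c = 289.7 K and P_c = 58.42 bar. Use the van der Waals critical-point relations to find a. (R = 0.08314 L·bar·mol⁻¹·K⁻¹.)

a ≈ 4.189 L²·bar/mol²

From T_c = 8a/(27Rb) and P_c = a/(27b²): a = 27 R² T_c²/(64 P_c).
a = 27×(0.08314)²×(289.7)²/(64×58.42) = 15663/3738.9 = 4.189 L²·bar/mol²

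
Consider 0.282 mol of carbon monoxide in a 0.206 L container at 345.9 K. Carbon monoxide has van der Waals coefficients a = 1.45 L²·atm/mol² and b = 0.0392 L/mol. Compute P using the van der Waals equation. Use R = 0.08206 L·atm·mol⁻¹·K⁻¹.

P = nRT/(V − nb) − a n²/V²
nRT/(V − nb) = (0.282)(0.08206)(345.9)/(0.206 − 0.282×0.0392) = 8.0044/0.19495 = 41.059 atm
a n²/V² = (1.45)(0.282)²/(0.206)² = 2.7173 atm
P = 41.059 − 2.7173 = 38.34 atm

P ≈ 38.34 atm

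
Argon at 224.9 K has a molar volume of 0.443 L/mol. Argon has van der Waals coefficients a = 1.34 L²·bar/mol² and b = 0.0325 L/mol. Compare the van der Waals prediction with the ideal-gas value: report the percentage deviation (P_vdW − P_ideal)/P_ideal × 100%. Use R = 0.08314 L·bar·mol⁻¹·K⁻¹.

-8.26 %

Ideal: P_ideal = RT/V_m = (0.08314)(224.9)/0.443 = 42.2081 bar
vdW: P = RT/(V_m − b) − a/V_m² = 18.6982/0.410500 − 1.34/0.196249 = 45.5498 − 6.82806 = 38.7217 bar
% deviation = (38.7217 − 42.2081)/42.2081 × 100% = -8.26%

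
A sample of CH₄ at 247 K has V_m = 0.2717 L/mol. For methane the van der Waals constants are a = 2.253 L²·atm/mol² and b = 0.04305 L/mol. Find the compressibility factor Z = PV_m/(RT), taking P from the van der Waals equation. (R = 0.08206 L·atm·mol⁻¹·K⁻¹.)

Z ≈ 0.7792

P = RT/(V_m − b) − a/V_m² = (0.08206)(247)/(0.2717 − 0.04305) − 2.253/(0.2717)²
  = 20.269/0.22865 − 30.520 = 88.646 − 30.520 = 58.126 atm
Z = PV_m/(RT) = (58.126)(0.2717)/((0.08206)(247)) = 15.793/20.269 = 0.7792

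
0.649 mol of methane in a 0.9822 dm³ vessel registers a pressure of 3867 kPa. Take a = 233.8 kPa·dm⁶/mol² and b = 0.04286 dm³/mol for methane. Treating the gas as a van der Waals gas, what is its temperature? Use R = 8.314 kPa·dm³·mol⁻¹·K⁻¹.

T = (P + a n²/V²)(V − nb)/(nR)
P + a n²/V² = 3867 + (233.8)(0.649)²/(0.9822)² = 3969.1 kPa
V − nb = 0.9822 − (0.649)(0.04286) = 0.95438 dm³
T = (3969.1)(0.95438)/((0.649)(8.314)) = 702.0 K

T ≈ 702.0 K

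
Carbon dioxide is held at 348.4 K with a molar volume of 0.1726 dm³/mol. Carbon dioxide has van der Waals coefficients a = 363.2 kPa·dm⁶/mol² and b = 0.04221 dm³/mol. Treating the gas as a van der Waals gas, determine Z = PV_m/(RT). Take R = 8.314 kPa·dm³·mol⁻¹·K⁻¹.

Z ≈ 0.5973

P = RT/(V_m − b) − a/V_m² = (8.314)(348.4)/(0.1726 − 0.04221) − 363.2/(0.1726)²
  = 2896.6/0.13039 − 12192 = 22215 − 12192 = 10023 kPa
Z = PV_m/(RT) = (10023)(0.1726)/((8.314)(348.4)) = 1730.0/2896.6 = 0.5973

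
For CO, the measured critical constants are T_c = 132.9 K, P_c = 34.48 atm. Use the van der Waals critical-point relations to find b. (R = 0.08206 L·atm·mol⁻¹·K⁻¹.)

b ≈ 0.03954 L/mol

From T_c = 8a/(27Rb) and P_c = a/(27b²): b = R T_c/(8 P_c).
b = (0.08206)(132.9)/(8×34.48) = 10.906/275.84 = 0.03954 L/mol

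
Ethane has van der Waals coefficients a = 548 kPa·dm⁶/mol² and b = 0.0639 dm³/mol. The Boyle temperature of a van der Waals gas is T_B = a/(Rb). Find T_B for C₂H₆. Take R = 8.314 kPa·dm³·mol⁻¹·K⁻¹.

For a van der Waals gas the second virial coefficient B₂ = b − a/(RT) vanishes at T_B = a/(Rb).
T_B = 548/(8.314×0.0639) = 548/0.53126 = 1032 K

T_B ≈ 1032 K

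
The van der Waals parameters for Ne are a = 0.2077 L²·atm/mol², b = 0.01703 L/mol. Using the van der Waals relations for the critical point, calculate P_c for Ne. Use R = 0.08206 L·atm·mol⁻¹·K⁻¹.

P_c ≈ 26.52 atm

For a van der Waals gas, P_c = a/(27b²).
P_c = 0.2077/(27×(0.01703)²) = 0.2077/0.0078306 = 26.52 atm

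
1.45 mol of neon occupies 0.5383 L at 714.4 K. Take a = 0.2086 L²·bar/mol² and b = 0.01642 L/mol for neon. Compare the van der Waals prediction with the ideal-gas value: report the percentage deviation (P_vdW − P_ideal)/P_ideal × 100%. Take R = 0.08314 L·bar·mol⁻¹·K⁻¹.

Ideal: P_ideal = nRT/V = (1.45)(0.08314)(714.4)/0.5383 = 159.991 bar
vdW: P = nRT/(V − nb) − a n²/V² = 86.1231/0.514491 − 0.438582/0.289767 = 167.395 − 1.51357 = 165.881 bar
% deviation = (165.881 − 159.991)/159.991 × 100% = 3.68%

3.68 %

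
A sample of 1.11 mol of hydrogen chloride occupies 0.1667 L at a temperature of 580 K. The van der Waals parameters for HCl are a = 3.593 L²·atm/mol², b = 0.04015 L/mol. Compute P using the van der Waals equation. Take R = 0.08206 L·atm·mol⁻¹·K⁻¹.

P = nRT/(V − nb) − a n²/V²
nRT/(V − nb) = (1.11)(0.08206)(580)/(0.1667 − 1.11×0.04015) = 52.830/0.12213 = 432.57 atm
a n²/V² = (3.593)(1.11)²/(0.1667)² = 159.31 atm
P = 432.57 − 159.31 = 273.3 atm

P ≈ 273.3 atm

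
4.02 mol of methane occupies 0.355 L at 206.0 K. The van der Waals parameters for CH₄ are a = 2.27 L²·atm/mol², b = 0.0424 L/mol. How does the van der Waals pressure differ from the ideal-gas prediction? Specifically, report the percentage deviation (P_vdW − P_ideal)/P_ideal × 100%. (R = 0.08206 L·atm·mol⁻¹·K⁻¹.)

-59.71 %

Ideal: P_ideal = nRT/V = (4.02)(0.08206)(206.0)/0.355 = 191.424 atm
vdW: P = nRT/(V − nb) − a n²/V² = 67.9555/0.184552 − 36.6841/0.126025 = 368.219 − 291.086 = 77.133 atm
% deviation = (77.133 − 191.424)/191.424 × 100% = -59.71%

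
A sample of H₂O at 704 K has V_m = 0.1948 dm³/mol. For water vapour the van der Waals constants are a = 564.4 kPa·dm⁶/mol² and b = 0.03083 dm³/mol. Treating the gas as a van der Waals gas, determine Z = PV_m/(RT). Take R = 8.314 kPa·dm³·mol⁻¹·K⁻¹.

Z ≈ 0.6930

P = RT/(V_m − b) − a/V_m² = (8.314)(704)/(0.1948 − 0.03083) − 564.4/(0.1948)²
  = 5853.1/0.16397 − 14873 = 35696 − 14873 = 20823 kPa
Z = PV_m/(RT) = (20823)(0.1948)/((8.314)(704)) = 4056.3/5853.1 = 0.6930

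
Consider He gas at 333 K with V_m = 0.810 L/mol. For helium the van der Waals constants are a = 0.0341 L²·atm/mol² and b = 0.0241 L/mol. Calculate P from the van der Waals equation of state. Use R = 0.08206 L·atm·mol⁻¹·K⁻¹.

P = RT/(V_m − b) − a/V_m²
RT/(V_m − b) = (0.08206)(333)/(0.810 − 0.0241) = 27.326/0.78590 = 34.770 atm
a/V_m² = 0.0341/(0.810)² = 0.051974 atm
P = 34.770 − 0.051974 = 34.72 atm

P ≈ 34.72 atm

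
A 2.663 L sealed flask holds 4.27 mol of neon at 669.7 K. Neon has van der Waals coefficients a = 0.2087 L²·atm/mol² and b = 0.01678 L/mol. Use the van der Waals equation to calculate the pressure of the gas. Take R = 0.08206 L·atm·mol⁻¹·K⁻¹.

P = nRT/(V − nb) − a n²/V²
nRT/(V − nb) = (4.27)(0.08206)(669.7)/(2.663 − 4.27×0.01678) = 234.66/2.5913 = 90.557 atm
a n²/V² = (0.2087)(4.27)²/(2.663)² = 0.53658 atm
P = 90.557 − 0.53658 = 90.02 atm

P ≈ 90.02 atm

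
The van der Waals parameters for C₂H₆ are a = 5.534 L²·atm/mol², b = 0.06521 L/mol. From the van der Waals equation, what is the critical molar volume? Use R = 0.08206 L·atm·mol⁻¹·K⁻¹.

V_m,c ≈ 0.1956 L/mol

For a van der Waals gas, V_m,c = 3b.
V_m,c = 3×0.06521 = 0.1956 L/mol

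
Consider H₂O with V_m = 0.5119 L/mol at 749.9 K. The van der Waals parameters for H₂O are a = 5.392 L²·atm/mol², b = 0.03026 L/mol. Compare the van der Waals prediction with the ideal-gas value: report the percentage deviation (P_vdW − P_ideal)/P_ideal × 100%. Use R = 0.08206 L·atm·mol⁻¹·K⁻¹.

Ideal: P_ideal = RT/V_m = (0.08206)(749.9)/0.5119 = 120.213 atm
vdW: P = RT/(V_m − b) − a/V_m² = 61.5368/0.481640 − 5.392/0.262042 = 127.765 − 20.5769 = 107.188 atm
% deviation = (107.188 − 120.213)/120.213 × 100% = -10.83%

-10.83 %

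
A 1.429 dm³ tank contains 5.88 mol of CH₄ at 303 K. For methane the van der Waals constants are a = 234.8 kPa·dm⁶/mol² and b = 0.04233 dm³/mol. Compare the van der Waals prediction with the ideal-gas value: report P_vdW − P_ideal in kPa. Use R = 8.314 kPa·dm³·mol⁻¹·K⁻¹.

ΔP ≈ -1789 kPa

Ideal: P_ideal = nRT/V = (5.88)(8.314)(303)/1.429 = 10365.7 kPa
vdW: P = nRT/(V − nb) − a n²/V² = 14812.6/1.18010 − 8118.07/2.04204 = 12552.0 − 3975.47 = 8576.5 kPa
ΔP = 8576.5 − 10365.7 = -1789 kPa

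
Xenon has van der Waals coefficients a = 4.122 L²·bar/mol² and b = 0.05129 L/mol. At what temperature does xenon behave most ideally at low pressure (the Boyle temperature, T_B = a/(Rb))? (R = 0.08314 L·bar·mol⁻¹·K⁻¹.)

For a van der Waals gas the second virial coefficient B₂ = b − a/(RT) vanishes at T_B = a/(Rb).
T_B = 4.122/(0.08314×0.05129) = 4.122/0.0042643 = 966.6 K

T_B ≈ 966.6 K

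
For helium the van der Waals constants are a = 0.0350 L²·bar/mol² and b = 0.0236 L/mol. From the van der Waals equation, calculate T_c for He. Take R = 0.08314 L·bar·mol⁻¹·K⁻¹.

T_c ≈ 5.285 K

For a van der Waals gas, T_c = 8a/(27Rb).
T_c = 8×0.0350/(27×0.08314×0.0236) = 0.28000/0.052977 = 5.285 K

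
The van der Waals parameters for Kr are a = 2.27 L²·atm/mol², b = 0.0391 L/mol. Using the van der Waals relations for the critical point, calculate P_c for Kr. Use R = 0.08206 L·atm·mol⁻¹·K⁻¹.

For a van der Waals gas, P_c = a/(27b²).
P_c = 2.27/(27×(0.0391)²) = 2.27/0.041278 = 54.99 atm

P_c ≈ 54.99 atm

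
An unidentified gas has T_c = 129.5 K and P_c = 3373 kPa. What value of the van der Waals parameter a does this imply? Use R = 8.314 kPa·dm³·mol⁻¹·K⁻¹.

From T_c = 8a/(27Rb) and P_c = a/(27b²): a = 27 R² T_c²/(64 P_c).
a = 27×(8.314)²×(129.5)²/(64×3373) = 31298487/215872 = 145.0 kPa·dm⁶/mol²

a ≈ 145.0 kPa·dm⁶/mol²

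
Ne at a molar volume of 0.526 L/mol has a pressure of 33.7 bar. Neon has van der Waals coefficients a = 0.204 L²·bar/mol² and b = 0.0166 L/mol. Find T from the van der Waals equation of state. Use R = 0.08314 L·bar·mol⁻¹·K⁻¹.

T ≈ 211.0 K

T = (P + a/V_m²)(V_m − b)/R
P + a/V_m² = 33.7 + 0.204/(0.526)² = 34.437 bar
V_m − b = 0.526 − 0.0166 = 0.50940 L/mol
T = (34.437)(0.50940)/0.08314 = 211.0 K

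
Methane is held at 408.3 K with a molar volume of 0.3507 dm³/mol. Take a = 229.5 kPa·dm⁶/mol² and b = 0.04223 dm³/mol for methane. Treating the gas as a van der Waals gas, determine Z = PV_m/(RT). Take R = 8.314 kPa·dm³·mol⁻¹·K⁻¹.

P = RT/(V_m − b) − a/V_m² = (8.314)(408.3)/(0.3507 − 0.04223) − 229.5/(0.3507)²
  = 3394.6/0.30847 − 1866.0 = 11005 − 1866.0 = 9139 kPa
Z = PV_m/(RT) = (9139)(0.3507)/((8.314)(408.3)) = 3205.0/3394.6 = 0.9441

Z ≈ 0.9441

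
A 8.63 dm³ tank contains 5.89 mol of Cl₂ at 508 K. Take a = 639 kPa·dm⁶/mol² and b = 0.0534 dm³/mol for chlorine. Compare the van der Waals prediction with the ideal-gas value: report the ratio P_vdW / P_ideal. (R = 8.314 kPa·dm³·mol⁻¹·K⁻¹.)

P_vdW / P_ideal ≈ 0.9346

Ideal: P_ideal = nRT/V = (5.89)(8.314)(508)/8.63 = 2882.56 kPa
vdW: P = nRT/(V − nb) − a n²/V² = 24876.5/8.31547 − 22168.3/74.4769 = 2991.59 − 297.653 = 2693.94 kPa
Ratio = 2693.94/2882.56 = 0.9346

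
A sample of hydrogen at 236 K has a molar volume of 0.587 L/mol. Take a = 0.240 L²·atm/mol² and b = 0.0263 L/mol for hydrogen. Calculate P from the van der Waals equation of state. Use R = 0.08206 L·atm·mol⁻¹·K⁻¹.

P ≈ 33.84 atm

P = RT/(V_m − b) − a/V_m²
RT/(V_m − b) = (0.08206)(236)/(0.587 − 0.0263) = 19.366/0.56070 = 34.539 atm
a/V_m² = 0.240/(0.587)² = 0.69652 atm
P = 34.539 − 0.69652 = 33.84 atm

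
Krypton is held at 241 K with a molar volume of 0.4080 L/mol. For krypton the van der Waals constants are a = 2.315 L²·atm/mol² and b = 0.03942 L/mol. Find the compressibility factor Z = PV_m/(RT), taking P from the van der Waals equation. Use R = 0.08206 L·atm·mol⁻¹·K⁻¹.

Z ≈ 0.8200

P = RT/(V_m − b) − a/V_m² = (0.08206)(241)/(0.4080 − 0.03942) − 2.315/(0.4080)²
  = 19.776/0.36858 − 13.907 = 53.655 − 13.907 = 39.748 atm
Z = PV_m/(RT) = (39.748)(0.4080)/((0.08206)(241)) = 16.217/19.776 = 0.8200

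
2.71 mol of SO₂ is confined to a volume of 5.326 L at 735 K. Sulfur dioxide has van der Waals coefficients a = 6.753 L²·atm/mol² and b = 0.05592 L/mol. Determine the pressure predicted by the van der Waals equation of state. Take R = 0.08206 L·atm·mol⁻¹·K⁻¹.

P = nRT/(V − nb) − a n²/V²
nRT/(V − nb) = (2.71)(0.08206)(735)/(5.326 − 2.71×0.05592) = 163.45/5.1745 = 31.588 atm
a n²/V² = (6.753)(2.71)²/(5.326)² = 1.7484 atm
P = 31.588 − 1.7484 = 29.84 atm

P ≈ 29.84 atm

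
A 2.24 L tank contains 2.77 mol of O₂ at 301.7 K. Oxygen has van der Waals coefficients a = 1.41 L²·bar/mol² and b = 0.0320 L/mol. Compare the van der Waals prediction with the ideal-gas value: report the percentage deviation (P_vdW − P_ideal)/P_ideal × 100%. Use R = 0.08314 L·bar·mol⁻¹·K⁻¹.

Ideal: P_ideal = nRT/V = (2.77)(0.08314)(301.7)/2.24 = 31.0182 bar
vdW: P = nRT/(V − nb) − a n²/V² = 69.4808/2.15136 − 10.8188/5.01760 = 32.2962 − 2.15617 = 30.1400 bar
% deviation = (30.1400 − 31.0182)/31.0182 × 100% = -2.83%

-2.83 %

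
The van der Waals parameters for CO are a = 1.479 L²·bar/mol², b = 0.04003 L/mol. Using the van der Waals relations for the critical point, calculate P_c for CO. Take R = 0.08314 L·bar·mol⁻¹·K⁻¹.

For a van der Waals gas, P_c = a/(27b²).
P_c = 1.479/(27×(0.04003)²) = 1.479/0.043265 = 34.18 bar

P_c ≈ 34.18 bar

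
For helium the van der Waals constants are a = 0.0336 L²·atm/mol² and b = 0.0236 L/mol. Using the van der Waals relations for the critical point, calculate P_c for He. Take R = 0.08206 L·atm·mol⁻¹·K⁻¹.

For a van der Waals gas, P_c = a/(27b²).
P_c = 0.0336/(27×(0.0236)²) = 0.0336/0.015038 = 2.234 atm

P_c ≈ 2.234 atm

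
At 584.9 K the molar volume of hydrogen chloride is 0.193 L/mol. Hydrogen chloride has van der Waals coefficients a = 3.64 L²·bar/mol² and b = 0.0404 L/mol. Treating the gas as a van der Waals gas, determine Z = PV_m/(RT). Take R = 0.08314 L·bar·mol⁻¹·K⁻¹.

Z ≈ 0.8769

P = RT/(V_m − b) − a/V_m² = (0.08314)(584.9)/(0.193 − 0.0404) − 3.64/(0.193)²
  = 48.629/0.15260 − 97.721 = 318.67 − 97.721 = 220.95 bar
Z = PV_m/(RT) = (220.95)(0.193)/((0.08314)(584.9)) = 42.643/48.629 = 0.8769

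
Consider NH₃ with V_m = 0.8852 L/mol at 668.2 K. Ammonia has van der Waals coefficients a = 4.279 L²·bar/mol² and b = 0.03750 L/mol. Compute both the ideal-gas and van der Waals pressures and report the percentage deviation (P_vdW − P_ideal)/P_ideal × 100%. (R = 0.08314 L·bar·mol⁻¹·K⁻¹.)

Ideal: P_ideal = RT/V_m = (0.08314)(668.2)/0.8852 = 62.7589 bar
vdW: P = RT/(V_m − b) − a/V_m² = 55.5541/0.847700 − 4.279/0.783579 = 65.5351 − 5.46084 = 60.0743 bar
% deviation = (60.0743 − 62.7589)/62.7589 × 100% = -4.28%

-4.28 %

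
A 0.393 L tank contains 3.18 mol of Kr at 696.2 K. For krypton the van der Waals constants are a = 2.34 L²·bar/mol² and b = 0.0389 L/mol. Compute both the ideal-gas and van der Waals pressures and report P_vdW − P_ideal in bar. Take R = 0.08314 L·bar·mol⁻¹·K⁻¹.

ΔP ≈ 61.93 bar

Ideal: P_ideal = nRT/V = (3.18)(0.08314)(696.2)/0.393 = 468.359 bar
vdW: P = nRT/(V − nb) − a n²/V² = 184.065/0.269298 − 23.6630/0.154449 = 683.499 − 153.209 = 530.290 bar
ΔP = 530.290 − 468.359 = 61.93 bar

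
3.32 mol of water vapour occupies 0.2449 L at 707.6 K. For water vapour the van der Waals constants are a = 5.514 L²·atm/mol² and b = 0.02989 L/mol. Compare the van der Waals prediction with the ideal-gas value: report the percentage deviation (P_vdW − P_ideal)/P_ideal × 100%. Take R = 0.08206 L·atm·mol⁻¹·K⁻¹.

Ideal: P_ideal = nRT/V = (3.32)(0.08206)(707.6)/0.2449 = 787.170 atm
vdW: P = nRT/(V − nb) − a n²/V² = 192.778/0.145665 − 60.7775/0.0599760 = 1323.43 − 1013.36 = 310.07 atm
% deviation = (310.07 − 787.170)/787.170 × 100% = -60.61%

-60.61 %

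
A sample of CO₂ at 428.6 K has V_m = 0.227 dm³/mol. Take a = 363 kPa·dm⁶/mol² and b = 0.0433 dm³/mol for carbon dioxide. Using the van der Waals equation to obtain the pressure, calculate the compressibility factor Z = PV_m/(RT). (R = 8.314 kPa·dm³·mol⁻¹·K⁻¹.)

Z ≈ 0.7869

P = RT/(V_m − b) − a/V_m² = (8.314)(428.6)/(0.227 − 0.0433) − 363/(0.227)²
  = 3563.4/0.18370 − 7044.6 = 19398 − 7044.6 = 12353 kPa
Z = PV_m/(RT) = (12353)(0.227)/((8.314)(428.6)) = 2804.1/3563.4 = 0.7869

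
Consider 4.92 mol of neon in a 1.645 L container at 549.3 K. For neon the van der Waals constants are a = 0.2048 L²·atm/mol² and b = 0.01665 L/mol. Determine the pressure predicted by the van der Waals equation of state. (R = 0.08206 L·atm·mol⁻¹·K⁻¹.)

P ≈ 140.0 atm

P = nRT/(V − nb) − a n²/V²
nRT/(V − nb) = (4.92)(0.08206)(549.3)/(1.645 − 4.92×0.01665) = 221.77/1.5631 = 141.88 atm
a n²/V² = (0.2048)(4.92)²/(1.645)² = 1.8320 atm
P = 141.88 − 1.8320 = 140.0 atm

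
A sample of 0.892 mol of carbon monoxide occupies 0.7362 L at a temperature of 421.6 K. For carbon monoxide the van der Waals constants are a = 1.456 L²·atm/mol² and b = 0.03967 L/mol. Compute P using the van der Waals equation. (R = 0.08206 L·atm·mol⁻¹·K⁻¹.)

P ≈ 41.90 atm

P = nRT/(V − nb) − a n²/V²
nRT/(V − nb) = (0.892)(0.08206)(421.6)/(0.7362 − 0.892×0.03967) = 30.860/0.70081 = 44.035 atm
a n²/V² = (1.456)(0.892)²/(0.7362)² = 2.1375 atm
P = 44.035 − 2.1375 = 41.90 atm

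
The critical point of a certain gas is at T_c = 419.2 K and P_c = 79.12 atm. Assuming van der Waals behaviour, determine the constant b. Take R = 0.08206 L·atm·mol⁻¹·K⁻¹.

b ≈ 0.05435 L/mol

From T_c = 8a/(27Rb) and P_c = a/(27b²): b = R T_c/(8 P_c).
b = (0.08206)(419.2)/(8×79.12) = 34.400/632.96 = 0.05435 L/mol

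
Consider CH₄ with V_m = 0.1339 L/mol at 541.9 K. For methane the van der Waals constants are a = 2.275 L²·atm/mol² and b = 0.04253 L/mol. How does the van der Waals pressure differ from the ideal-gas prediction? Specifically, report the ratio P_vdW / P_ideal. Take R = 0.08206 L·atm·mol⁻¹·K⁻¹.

Ideal: P_ideal = RT/V_m = (0.08206)(541.9)/0.1339 = 332.101 atm
vdW: P = RT/(V_m − b) − a/V_m² = 44.4683/0.0913700 − 2.275/0.0179292 = 486.684 − 126.888 = 359.796 atm
Ratio = 359.796/332.101 = 1.083

P_vdW / P_ideal ≈ 1.083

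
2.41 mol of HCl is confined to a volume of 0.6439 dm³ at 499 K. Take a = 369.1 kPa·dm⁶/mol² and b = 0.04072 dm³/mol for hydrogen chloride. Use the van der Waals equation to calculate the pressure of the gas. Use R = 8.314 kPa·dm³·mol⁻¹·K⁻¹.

P = nRT/(V − nb) − a n²/V²
nRT/(V − nb) = (2.41)(8.314)(499)/(0.6439 − 2.41×0.04072) = 9998.3/0.54576 = 18320 kPa
a n²/V² = (369.1)(2.41)²/(0.6439)² = 5170.6 kPa
P = 18320 − 5170.6 = 13149 kPa

P ≈ 13149 kPa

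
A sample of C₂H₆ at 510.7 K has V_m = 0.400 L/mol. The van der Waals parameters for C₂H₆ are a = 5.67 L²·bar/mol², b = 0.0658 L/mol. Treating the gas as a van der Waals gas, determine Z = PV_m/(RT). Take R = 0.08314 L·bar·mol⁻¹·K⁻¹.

Z ≈ 0.8630

P = RT/(V_m − b) − a/V_m² = (0.08314)(510.7)/(0.400 − 0.0658) − 5.67/(0.400)²
  = 42.460/0.33420 − 35.438 = 127.05 − 35.438 = 91.61 bar
Z = PV_m/(RT) = (91.61)(0.400)/((0.08314)(510.7)) = 36.644/42.460 = 0.8630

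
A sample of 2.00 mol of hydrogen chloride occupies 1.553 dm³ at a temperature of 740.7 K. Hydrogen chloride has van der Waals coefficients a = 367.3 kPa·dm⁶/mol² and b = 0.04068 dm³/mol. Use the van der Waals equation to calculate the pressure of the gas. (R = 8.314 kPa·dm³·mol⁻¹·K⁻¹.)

P ≈ 7760 kPa

P = nRT/(V − nb) − a n²/V²
nRT/(V − nb) = (2.00)(8.314)(740.7)/(1.553 − 2.00×0.04068) = 12316/1.4716 = 8369.1 kPa
a n²/V² = (367.3)(2.00)²/(1.553)² = 609.17 kPa
P = 8369.1 − 609.17 = 7760 kPa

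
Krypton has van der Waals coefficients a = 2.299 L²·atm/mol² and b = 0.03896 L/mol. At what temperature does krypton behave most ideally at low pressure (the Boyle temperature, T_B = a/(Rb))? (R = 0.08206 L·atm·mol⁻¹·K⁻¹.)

For a van der Waals gas the second virial coefficient B₂ = b − a/(RT) vanishes at T_B = a/(Rb).
T_B = 2.299/(0.08206×0.03896) = 2.299/0.0031971 = 719.1 K

T_B ≈ 719.1 K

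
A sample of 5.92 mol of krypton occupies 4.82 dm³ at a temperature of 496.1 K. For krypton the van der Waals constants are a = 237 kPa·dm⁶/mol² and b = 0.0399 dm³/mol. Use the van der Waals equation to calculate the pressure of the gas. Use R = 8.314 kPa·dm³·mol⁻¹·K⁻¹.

P = nRT/(V − nb) − a n²/V²
nRT/(V − nb) = (5.92)(8.314)(496.1)/(4.82 − 5.92×0.0399) = 24417/4.5838 = 5326.8 kPa
a n²/V² = (237)(5.92)²/(4.82)² = 357.52 kPa
P = 5326.8 − 357.52 = 4969 kPa

P ≈ 4969 kPa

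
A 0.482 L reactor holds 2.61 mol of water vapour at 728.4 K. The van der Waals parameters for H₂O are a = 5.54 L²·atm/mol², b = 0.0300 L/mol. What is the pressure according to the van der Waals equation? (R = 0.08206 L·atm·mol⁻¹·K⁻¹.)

P ≈ 224.0 atm

P = nRT/(V − nb) − a n²/V²
nRT/(V − nb) = (2.61)(0.08206)(728.4)/(0.482 − 2.61×0.0300) = 156.01/0.40370 = 386.45 atm
a n²/V² = (5.54)(2.61)²/(0.482)² = 162.44 atm
P = 386.45 − 162.44 = 224.0 atm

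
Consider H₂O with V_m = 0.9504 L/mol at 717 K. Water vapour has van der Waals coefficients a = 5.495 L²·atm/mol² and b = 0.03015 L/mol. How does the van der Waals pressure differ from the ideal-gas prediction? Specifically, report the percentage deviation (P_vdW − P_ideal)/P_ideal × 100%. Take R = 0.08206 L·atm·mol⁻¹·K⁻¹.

-6.55 %

Ideal: P_ideal = RT/V_m = (0.08206)(717)/0.9504 = 61.9076 atm
vdW: P = RT/(V_m − b) − a/V_m² = 58.8370/0.920250 − 5.495/0.903260 = 63.9359 − 6.08352 = 57.8524 atm
% deviation = (57.8524 − 61.9076)/61.9076 × 100% = -6.55%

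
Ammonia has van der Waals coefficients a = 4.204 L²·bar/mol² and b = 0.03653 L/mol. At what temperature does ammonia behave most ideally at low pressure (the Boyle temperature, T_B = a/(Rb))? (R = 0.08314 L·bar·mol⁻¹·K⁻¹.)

For a van der Waals gas the second virial coefficient B₂ = b − a/(RT) vanishes at T_B = a/(Rb).
T_B = 4.204/(0.08314×0.03653) = 4.204/0.0030371 = 1384 K

T_B ≈ 1384 K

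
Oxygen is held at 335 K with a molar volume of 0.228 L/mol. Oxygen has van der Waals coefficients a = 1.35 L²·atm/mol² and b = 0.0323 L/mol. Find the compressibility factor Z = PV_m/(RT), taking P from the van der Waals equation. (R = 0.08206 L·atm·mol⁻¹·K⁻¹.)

Z ≈ 0.9497

P = RT/(V_m − b) − a/V_m² = (0.08206)(335)/(0.228 − 0.0323) − 1.35/(0.228)²
  = 27.490/0.19570 − 25.970 = 140.47 − 25.970 = 114.50 atm
Z = PV_m/(RT) = (114.50)(0.228)/((0.08206)(335)) = 26.106/27.490 = 0.9497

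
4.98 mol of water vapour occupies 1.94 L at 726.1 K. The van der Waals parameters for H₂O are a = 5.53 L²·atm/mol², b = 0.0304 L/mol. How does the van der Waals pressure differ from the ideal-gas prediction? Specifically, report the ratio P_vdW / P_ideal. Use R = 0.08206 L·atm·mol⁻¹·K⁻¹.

P_vdW / P_ideal ≈ 0.8464

Ideal: P_ideal = nRT/V = (4.98)(0.08206)(726.1)/1.94 = 152.952 atm
vdW: P = nRT/(V − nb) − a n²/V² = 296.727/1.78861 − 137.146/3.76360 = 165.898 − 36.4401 = 129.458 atm
Ratio = 129.458/152.952 = 0.8464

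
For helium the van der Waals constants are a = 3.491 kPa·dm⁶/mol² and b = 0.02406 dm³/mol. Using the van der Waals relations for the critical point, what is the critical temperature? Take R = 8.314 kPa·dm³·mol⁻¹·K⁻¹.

For a van der Waals gas, T_c = 8a/(27Rb).
T_c = 8×3.491/(27×8.314×0.02406) = 27.928/5.4009 = 5.171 K

T_c ≈ 5.171 K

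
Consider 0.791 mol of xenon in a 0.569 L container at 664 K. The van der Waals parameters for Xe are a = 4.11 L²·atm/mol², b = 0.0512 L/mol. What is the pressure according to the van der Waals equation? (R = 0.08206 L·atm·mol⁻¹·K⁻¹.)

P = nRT/(V − nb) − a n²/V²
nRT/(V − nb) = (0.791)(0.08206)(664)/(0.569 − 0.791×0.0512) = 43.100/0.52850 = 81.552 atm
a n²/V² = (4.11)(0.791)²/(0.569)² = 7.9427 atm
P = 81.552 − 7.9427 = 73.61 atm

P ≈ 73.61 atm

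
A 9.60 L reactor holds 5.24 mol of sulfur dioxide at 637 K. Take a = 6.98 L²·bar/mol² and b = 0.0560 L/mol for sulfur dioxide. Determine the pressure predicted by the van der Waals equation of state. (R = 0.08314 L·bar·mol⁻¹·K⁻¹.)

P = nRT/(V − nb) − a n²/V²
nRT/(V − nb) = (5.24)(0.08314)(637)/(9.60 − 5.24×0.0560) = 277.51/9.3066 = 29.819 bar
a n²/V² = (6.98)(5.24)²/(9.60)² = 2.0796 bar
P = 29.819 − 2.0796 = 27.74 bar

P ≈ 27.74 bar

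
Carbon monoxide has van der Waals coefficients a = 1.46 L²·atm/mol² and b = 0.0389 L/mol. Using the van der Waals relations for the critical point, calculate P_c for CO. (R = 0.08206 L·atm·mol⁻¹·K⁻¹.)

P_c ≈ 35.73 atm

For a van der Waals gas, P_c = a/(27b²).
P_c = 1.46/(27×(0.0389)²) = 1.46/0.040857 = 35.73 atm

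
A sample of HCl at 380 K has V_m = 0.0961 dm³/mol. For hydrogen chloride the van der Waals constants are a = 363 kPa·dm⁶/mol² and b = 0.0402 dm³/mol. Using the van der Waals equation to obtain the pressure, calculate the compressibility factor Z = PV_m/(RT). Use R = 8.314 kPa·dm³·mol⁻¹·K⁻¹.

Z ≈ 0.5235

P = RT/(V_m − b) − a/V_m² = (8.314)(380)/(0.0961 − 0.0402) − 363/(0.0961)²
  = 3159.3/0.055900 − 39306 = 56517 − 39306 = 17211 kPa
Z = PV_m/(RT) = (17211)(0.0961)/((8.314)(380)) = 1654.0/3159.3 = 0.5235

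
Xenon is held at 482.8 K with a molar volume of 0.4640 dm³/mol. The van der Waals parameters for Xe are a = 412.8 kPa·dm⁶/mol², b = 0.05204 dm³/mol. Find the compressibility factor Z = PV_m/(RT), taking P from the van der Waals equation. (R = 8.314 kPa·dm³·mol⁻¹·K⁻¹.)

P = RT/(V_m − b) − a/V_m² = (8.314)(482.8)/(0.4640 − 0.05204) − 412.8/(0.4640)²
  = 4014.0/0.41196 − 1917.4 = 9743.7 − 1917.4 = 7826.3 kPa
Z = PV_m/(RT) = (7826.3)(0.4640)/((8.314)(482.8)) = 3631.4/4014.0 = 0.9047

Z ≈ 0.9047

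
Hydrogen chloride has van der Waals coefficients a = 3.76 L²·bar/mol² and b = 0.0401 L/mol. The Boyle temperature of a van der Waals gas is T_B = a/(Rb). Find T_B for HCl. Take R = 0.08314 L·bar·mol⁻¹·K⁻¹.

T_B ≈ 1128 K

For a van der Waals gas the second virial coefficient B₂ = b − a/(RT) vanishes at T_B = a/(Rb).
T_B = 3.76/(0.08314×0.0401) = 3.76/0.0033339 = 1128 K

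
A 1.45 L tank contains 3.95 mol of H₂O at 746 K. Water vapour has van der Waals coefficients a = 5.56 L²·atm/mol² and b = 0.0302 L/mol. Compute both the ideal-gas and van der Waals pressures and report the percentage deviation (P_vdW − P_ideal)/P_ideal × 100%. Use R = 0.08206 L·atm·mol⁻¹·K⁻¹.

-15.78 %

Ideal: P_ideal = nRT/V = (3.95)(0.08206)(746)/1.45 = 166.763 atm
vdW: P = nRT/(V − nb) − a n²/V² = 241.806/1.33071 − 86.7499/2.10250 = 181.712 − 41.2604 = 140.452 atm
% deviation = (140.452 − 166.763)/166.763 × 100% = -15.78%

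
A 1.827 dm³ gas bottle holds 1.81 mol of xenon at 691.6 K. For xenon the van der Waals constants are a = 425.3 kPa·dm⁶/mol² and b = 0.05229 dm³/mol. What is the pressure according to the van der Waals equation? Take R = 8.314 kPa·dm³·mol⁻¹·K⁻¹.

P = nRT/(V − nb) − a n²/V²
nRT/(V − nb) = (1.81)(8.314)(691.6)/(1.827 − 1.81×0.05229) = 10407/1.7324 = 6007.3 kPa
a n²/V² = (425.3)(1.81)²/(1.827)² = 417.42 kPa
P = 6007.3 − 417.42 = 5590 kPa

P ≈ 5590 kPa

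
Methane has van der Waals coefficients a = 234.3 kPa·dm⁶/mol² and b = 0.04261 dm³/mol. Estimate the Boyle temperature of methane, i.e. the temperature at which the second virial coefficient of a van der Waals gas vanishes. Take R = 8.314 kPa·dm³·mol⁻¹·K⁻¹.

For a van der Waals gas the second virial coefficient B₂ = b − a/(RT) vanishes at T_B = a/(Rb).
T_B = 234.3/(8.314×0.04261) = 234.3/0.35426 = 661.4 K

T_B ≈ 661.4 K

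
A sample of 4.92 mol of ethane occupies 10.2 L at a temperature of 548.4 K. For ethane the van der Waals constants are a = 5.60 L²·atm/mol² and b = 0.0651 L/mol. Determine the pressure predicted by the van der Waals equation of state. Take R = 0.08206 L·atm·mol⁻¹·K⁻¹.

P ≈ 21.11 atm

P = nRT/(V − nb) − a n²/V²
nRT/(V − nb) = (4.92)(0.08206)(548.4)/(10.2 − 4.92×0.0651) = 221.41/9.8797 = 22.411 atm
a n²/V² = (5.60)(4.92)²/(10.2)² = 1.3029 atm
P = 22.411 − 1.3029 = 21.11 atm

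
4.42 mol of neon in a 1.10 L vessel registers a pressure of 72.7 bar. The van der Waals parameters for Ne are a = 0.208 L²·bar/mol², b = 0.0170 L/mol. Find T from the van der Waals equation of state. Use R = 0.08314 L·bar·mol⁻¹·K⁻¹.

T = (P + a n²/V²)(V − nb)/(nR)
P + a n²/V² = 72.7 + (0.208)(4.42)²/(1.10)² = 76.058 bar
V − nb = 1.10 − (4.42)(0.0170) = 1.0249 L
T = (76.058)(1.0249)/((4.42)(0.08314)) = 212.1 K

T ≈ 212.1 K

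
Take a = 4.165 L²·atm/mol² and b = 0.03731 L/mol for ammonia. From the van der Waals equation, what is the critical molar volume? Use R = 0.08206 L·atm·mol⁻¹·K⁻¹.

For a van der Waals gas, V_m,c = 3b.
V_m,c = 3×0.03731 = 0.1119 L/mol

V_m,c ≈ 0.1119 L/mol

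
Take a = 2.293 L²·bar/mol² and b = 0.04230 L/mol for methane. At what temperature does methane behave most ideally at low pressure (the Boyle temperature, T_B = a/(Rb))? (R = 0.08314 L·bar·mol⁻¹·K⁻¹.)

T_B ≈ 652.0 K

For a van der Waals gas the second virial coefficient B₂ = b − a/(RT) vanishes at T_B = a/(Rb).
T_B = 2.293/(0.08314×0.04230) = 2.293/0.0035168 = 652.0 K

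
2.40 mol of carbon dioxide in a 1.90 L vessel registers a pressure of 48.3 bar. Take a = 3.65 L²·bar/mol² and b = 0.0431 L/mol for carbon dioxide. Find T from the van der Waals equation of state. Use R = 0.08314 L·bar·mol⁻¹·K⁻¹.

T ≈ 487.3 K

T = (P + a n²/V²)(V − nb)/(nR)
P + a n²/V² = 48.3 + (3.65)(2.40)²/(1.90)² = 54.124 bar
V − nb = 1.90 − (2.40)(0.0431) = 1.7966 L
T = (54.124)(1.7966)/((2.40)(0.08314)) = 487.3 K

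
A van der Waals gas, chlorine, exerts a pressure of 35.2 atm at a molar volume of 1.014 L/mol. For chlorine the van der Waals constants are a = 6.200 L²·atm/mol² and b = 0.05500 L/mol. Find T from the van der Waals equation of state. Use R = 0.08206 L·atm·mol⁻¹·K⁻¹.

T ≈ 481.8 K

T = (P + a/V_m²)(V_m − b)/R
P + a/V_m² = 35.2 + 6.200/(1.014)² = 41.230 atm
V_m − b = 1.014 − 0.05500 = 0.95900 L/mol
T = (41.230)(0.95900)/0.08206 = 481.8 K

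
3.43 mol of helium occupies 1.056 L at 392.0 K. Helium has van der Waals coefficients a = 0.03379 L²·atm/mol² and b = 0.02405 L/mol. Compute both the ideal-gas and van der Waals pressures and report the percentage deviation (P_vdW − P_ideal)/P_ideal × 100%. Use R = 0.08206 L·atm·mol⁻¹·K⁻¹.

Ideal: P_ideal = nRT/V = (3.43)(0.08206)(392.0)/1.056 = 104.484 atm
vdW: P = nRT/(V − nb) − a n²/V² = 110.335/0.973509 − 0.397536/1.11514 = 113.337 − 0.356490 = 112.981 atm
% deviation = (112.981 − 104.484)/104.484 × 100% = 8.13%

8.13 %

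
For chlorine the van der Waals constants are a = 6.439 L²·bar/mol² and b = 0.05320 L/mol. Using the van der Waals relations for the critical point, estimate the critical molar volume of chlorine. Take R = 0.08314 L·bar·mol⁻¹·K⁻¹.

V_m,c ≈ 0.1596 L/mol

For a van der Waals gas, V_m,c = 3b.
V_m,c = 3×0.05320 = 0.1596 L/mol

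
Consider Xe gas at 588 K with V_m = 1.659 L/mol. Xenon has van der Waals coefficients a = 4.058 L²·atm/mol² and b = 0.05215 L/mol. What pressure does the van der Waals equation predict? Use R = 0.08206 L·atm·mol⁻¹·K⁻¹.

P ≈ 28.55 atm

P = RT/(V_m − b) − a/V_m²
RT/(V_m − b) = (0.08206)(588)/(1.659 − 0.05215) = 48.251/1.6069 = 30.027 atm
a/V_m² = 4.058/(1.659)² = 1.4744 atm
P = 30.027 − 1.4744 = 28.55 atm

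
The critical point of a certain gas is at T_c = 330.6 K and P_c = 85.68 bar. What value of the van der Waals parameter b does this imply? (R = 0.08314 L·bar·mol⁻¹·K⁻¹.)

b ≈ 0.04010 L/mol

From T_c = 8a/(27Rb) and P_c = a/(27b²): b = R T_c/(8 P_c).
b = (0.08314)(330.6)/(8×85.68) = 27.486/685.44 = 0.04010 L/mol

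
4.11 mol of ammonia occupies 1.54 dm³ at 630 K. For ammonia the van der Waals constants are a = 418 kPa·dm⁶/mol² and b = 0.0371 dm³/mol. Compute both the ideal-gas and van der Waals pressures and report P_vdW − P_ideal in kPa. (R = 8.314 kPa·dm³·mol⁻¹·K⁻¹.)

ΔP ≈ -1441 kPa

Ideal: P_ideal = nRT/V = (4.11)(8.314)(630)/1.54 = 13978.9 kPa
vdW: P = nRT/(V − nb) − a n²/V² = 21527.4/1.38752 − 7060.90/2.37160 = 15515.0 − 2977.27 = 12537.7 kPa
ΔP = 12537.7 − 13978.9 = -1441 kPa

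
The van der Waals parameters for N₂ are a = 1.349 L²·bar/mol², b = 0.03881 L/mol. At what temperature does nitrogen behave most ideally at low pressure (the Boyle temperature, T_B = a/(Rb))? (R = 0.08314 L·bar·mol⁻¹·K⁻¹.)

For a van der Waals gas the second virial coefficient B₂ = b − a/(RT) vanishes at T_B = a/(Rb).
T_B = 1.349/(0.08314×0.03881) = 1.349/0.0032267 = 418.1 K

T_B ≈ 418.1 K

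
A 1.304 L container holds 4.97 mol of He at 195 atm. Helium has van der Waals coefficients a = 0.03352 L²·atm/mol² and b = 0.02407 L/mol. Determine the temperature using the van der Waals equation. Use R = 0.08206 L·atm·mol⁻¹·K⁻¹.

T ≈ 567.7 K

T = (P + a n²/V²)(V − nb)/(nR)
P + a n²/V² = 195 + (0.03352)(4.97)²/(1.304)² = 195.49 atm
V − nb = 1.304 − (4.97)(0.02407) = 1.1844 L
T = (195.49)(1.1844)/((4.97)(0.08206)) = 567.7 K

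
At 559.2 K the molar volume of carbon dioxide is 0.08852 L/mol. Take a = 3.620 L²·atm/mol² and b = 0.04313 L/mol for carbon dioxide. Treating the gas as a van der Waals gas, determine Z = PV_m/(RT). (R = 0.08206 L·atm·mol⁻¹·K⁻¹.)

Z ≈ 1.059

P = RT/(V_m − b) − a/V_m² = (0.08206)(559.2)/(0.08852 − 0.04313) − 3.620/(0.08852)²
  = 45.888/0.045390 − 461.98 = 1011.0 − 461.98 = 549.0 atm
Z = PV_m/(RT) = (549.0)(0.08852)/((0.08206)(559.2)) = 48.597/45.888 = 1.059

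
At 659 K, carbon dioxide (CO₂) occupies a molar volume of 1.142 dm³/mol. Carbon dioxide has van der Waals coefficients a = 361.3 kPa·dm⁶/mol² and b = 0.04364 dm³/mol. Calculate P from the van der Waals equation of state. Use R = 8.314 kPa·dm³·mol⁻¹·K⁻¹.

P = RT/(V_m − b) − a/V_m²
RT/(V_m − b) = (8.314)(659)/(1.142 − 0.04364) = 5478.9/1.0984 = 4988.1 kPa
a/V_m² = 361.3/(1.142)² = 277.04 kPa
P = 4988.1 − 277.04 = 4711 kPa

P ≈ 4711 kPa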